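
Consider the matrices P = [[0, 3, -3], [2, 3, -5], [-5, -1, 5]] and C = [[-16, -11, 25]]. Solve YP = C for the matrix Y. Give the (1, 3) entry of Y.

Right-multiplying both sides by P⁻¹ gives Y = CP⁻¹.
P has determinant 6; P⁻¹ = [[5/3, -2, -1], [5/2, -5/2, -1], [13/6, -5/2, -1]].
Y = CP⁻¹ = [[-16, -11, 25]] · [[5/3, -2, -1], [5/2, -5/2, -1], [13/6, -5/2, -1]] = [[0, -3, 2]].

2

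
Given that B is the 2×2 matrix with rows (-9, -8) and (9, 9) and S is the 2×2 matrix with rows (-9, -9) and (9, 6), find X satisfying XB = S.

Right-multiplying both sides by B⁻¹ gives X = SB⁻¹.
det B = -9; the adjugate gives B⁻¹ = [[-1, -8/9], [1, 1]].
X = SB⁻¹ = [[-9, -9], [9, 6]] · [[-1, -8/9], [1, 1]] = [[0, -1], [-3, -2]].

X = [[0, -1], [-3, -2]]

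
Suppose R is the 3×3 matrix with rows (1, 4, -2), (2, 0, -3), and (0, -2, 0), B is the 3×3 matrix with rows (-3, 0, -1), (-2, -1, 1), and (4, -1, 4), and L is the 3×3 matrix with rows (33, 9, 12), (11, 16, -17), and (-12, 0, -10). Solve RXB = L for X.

X = [[5, -5, 0], [4, -3, 3], [-3, 4, -2]]

Isolating X: multiply by R⁻¹ from the left and B⁻¹ from the right, so X = R⁻¹LB⁻¹.
det R = 2, so R⁻¹ = [[-3, 2, -6], [0, 0, -1/2], [-2, 1, -4]].
det B = 3, so B⁻¹ = [[-1, 1/3, -1/3], [4, -8/3, 5/3], [2, -1, 1]].
R⁻¹L = [[-5, 5, -10], [6, 0, 5], [-7, -2, -1]].
X = (R⁻¹L)B⁻¹ = [[5, -5, 0], [4, -3, 3], [-3, 4, -2]].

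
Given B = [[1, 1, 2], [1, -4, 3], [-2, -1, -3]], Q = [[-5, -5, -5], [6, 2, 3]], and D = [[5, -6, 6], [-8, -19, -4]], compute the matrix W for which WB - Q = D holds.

W = [[-4, 2, -1], [-5, 3, 0]]

WB = D + Q = [[0, -11, 1], [-2, -17, -1]].
B is on the right of W, so right-multiply by B⁻¹: W = (D + Q)B⁻¹.
B has determinant -6; B⁻¹ = [[-5/2, -1/6, -11/6], [1/2, -1/6, 1/6], [3/2, 1/6, 5/6]].
W = (D + Q)B⁻¹ = [[-4, 2, -1], [-5, 3, 0]].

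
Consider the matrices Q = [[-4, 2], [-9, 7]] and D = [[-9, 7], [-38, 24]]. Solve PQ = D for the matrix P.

Q is on the right of P, so right-multiply by Q⁻¹: P = DQ⁻¹.
Q has determinant -10; Q⁻¹ = [[-7/10, 1/5], [-9/10, 2/5]].
P = DQ⁻¹ = [[-9, 7], [-38, 24]] · [[-7/10, 1/5], [-9/10, 2/5]] = [[0, 1], [5, 2]].

P = [[0, 1], [5, 2]]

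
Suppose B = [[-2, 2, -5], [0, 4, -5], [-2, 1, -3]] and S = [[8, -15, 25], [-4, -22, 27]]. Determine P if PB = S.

Since B sits to the right of P, P = SB⁻¹.
B has determinant -6; B⁻¹ = [[7/6, -1/6, -5/3], [-5/3, 2/3, 5/3], [-4/3, 1/3, 4/3]].
P = SB⁻¹ = [[8, -15, 25], [-4, -22, 27]] · [[7/6, -1/6, -5/3], [-5/3, 2/3, 5/3], [-4/3, 1/3, 4/3]] = [[1, -3, -5], [-4, -5, 6]].

P = [[1, -3, -5], [-4, -5, 6]]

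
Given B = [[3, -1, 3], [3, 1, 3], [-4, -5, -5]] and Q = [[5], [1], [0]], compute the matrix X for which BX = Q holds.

B is on the left of X, so left-multiply by B⁻¹: X = B⁻¹Q.
B has determinant -6; B⁻¹ = [[-5/3, 10/3, 1], [-1/2, 1/2, 0], [11/6, -19/6, -1]].
X = B⁻¹Q = [[-5/3, 10/3, 1], [-1/2, 1/2, 0], [11/6, -19/6, -1]] · [[5], [1], [0]] = [[-5], [-2], [6]].

X = [[-5], [-2], [6]]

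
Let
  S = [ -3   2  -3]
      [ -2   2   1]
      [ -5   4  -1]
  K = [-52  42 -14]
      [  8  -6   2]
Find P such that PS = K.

Right-multiplying both sides by S⁻¹ gives P = KS⁻¹.
det S = -2, so S⁻¹ = [[3, 5, -4], [7/2, 6, -9/2], [-1, -1, 1]].
P = KS⁻¹ = [[-52, 42, -14], [8, -6, 2]] · [[3, 5, -4], [7/2, 6, -9/2], [-1, -1, 1]] = [[5, 6, 5], [1, 2, -3]].

P = [[5, 6, 5], [1, 2, -3]]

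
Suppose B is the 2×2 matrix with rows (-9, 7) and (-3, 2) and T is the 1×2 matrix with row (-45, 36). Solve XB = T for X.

X = [[6, -3]]

B is on the right of X, so right-multiply by B⁻¹: X = TB⁻¹.
det B = 3; the adjugate gives B⁻¹ = [[2/3, -7/3], [1, -3]].
X = TB⁻¹ = [[-45, 36]] · [[2/3, -7/3], [1, -3]] = [[6, -3]].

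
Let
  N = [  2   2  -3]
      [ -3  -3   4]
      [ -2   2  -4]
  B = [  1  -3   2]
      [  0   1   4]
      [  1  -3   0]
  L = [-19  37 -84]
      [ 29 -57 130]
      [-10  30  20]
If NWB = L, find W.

W = N⁻¹LB⁻¹ (apply N⁻¹ on the left and B⁻¹ on the right).
det N = 4, so N⁻¹ = [[1, 1/2, -1/4], [-5, -7/2, 1/4], [-3, -2, 0]].
det B = -2; the adjugate gives B⁻¹ = [[-6, 3, 7], [-2, 1, 2], [1/2, 0, -1/2]].
N⁻¹L = [[-2, 1, -24], [-9, 22, -30], [-1, 3, -8]].
W = (N⁻¹L)B⁻¹ = [[-2, -5, 0], [-5, -5, -4], [-4, 0, 3]].

W = [[-2, -5, 0], [-5, -5, -4], [-4, 0, 3]]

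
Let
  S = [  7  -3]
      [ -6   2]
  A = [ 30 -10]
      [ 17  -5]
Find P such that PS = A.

P = [[0, -5], [-1, -4]]

Since S sits to the right of P, P = AS⁻¹.
det S = -4, so S⁻¹ = [[-1/2, -3/4], [-3/2, -7/4]].
P = AS⁻¹ = [[30, -10], [17, -5]] · [[-1/2, -3/4], [-3/2, -7/4]] = [[0, -5], [-1, -4]].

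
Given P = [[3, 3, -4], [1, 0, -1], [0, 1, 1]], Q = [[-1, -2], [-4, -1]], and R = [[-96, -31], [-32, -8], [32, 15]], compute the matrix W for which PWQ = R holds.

W = P⁻¹RQ⁻¹ (apply P⁻¹ on the left and Q⁻¹ on the right).
det P = -4; the adjugate gives P⁻¹ = [[-1/4, 7/4, 3/4], [1/4, -3/4, 1/4], [-1/4, 3/4, 3/4]].
det Q = -7; the adjugate gives Q⁻¹ = [[1/7, -2/7], [-4/7, 1/7]].
P⁻¹R = [[-8, 5], [8, 2], [24, 13]].
W = (P⁻¹R)Q⁻¹ = [[-4, 3], [0, -2], [-4, -5]].

W = [[-4, 3], [0, -2], [-4, -5]]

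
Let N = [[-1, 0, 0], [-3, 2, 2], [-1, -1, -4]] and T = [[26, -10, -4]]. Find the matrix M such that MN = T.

Right-multiplying both sides by N⁻¹ gives M = TN⁻¹.
det N = 6; the adjugate gives N⁻¹ = [[-1, 0, 0], [-7/3, 2/3, 1/3], [5/6, -1/6, -1/3]].
M = TN⁻¹ = [[26, -10, -4]] · [[-1, 0, 0], [-7/3, 2/3, 1/3], [5/6, -1/6, -1/3]] = [[-6, -6, -2]].

M = [[-6, -6, -2]]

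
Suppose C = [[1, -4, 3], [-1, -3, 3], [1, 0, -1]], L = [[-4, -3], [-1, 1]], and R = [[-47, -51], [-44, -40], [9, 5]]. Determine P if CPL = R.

P = C⁻¹RL⁻¹ (apply C⁻¹ on the left and L⁻¹ on the right).
det C = 4, so C⁻¹ = [[3/4, -1, -3/4], [1/2, -1, -3/2], [3/4, -1, -7/4]].
det L = -7; the adjugate gives L⁻¹ = [[-1/7, -3/7], [-1/7, 4/7]].
C⁻¹R = [[2, -2], [7, 7], [-7, -7]].
P = (C⁻¹R)L⁻¹ = [[0, -2], [-2, 1], [2, -1]].

P = [[0, -2], [-2, 1], [2, -1]]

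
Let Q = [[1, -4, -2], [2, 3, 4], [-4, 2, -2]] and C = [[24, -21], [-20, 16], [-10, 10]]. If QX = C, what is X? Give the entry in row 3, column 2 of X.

Q is on the left of X, so left-multiply by Q⁻¹: X = Q⁻¹C.
det Q = 2; the adjugate gives Q⁻¹ = [[-7, -6, -5], [-6, -5, -4], [8, 7, 11/2]].
X = Q⁻¹C = [[-7, -6, -5], [-6, -5, -4], [8, 7, 11/2]] · [[24, -21], [-20, 16], [-10, 10]] = [[2, 1], [-4, 6], [-3, -1]].

-1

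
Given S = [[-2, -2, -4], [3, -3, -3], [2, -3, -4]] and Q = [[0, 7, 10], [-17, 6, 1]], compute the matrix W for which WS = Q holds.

W = [[-2, -2, 1], [3, -3, -1]]

Right-multiplying both sides by S⁻¹ gives W = QS⁻¹.
S has determinant -6; S⁻¹ = [[-1/2, -2/3, 1], [-1, -8/3, 3], [1/2, 5/3, -2]].
W = QS⁻¹ = [[0, 7, 10], [-17, 6, 1]] · [[-1/2, -2/3, 1], [-1, -8/3, 3], [1/2, 5/3, -2]] = [[-2, -2, 1], [3, -3, -1]].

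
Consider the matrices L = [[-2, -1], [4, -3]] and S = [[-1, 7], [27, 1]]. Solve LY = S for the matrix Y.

L is on the left of Y, so left-multiply by L⁻¹: Y = L⁻¹S.
det L = 10; the adjugate gives L⁻¹ = [[-3/10, 1/10], [-2/5, -1/5]].
Y = L⁻¹S = [[-3/10, 1/10], [-2/5, -1/5]] · [[-1, 7], [27, 1]] = [[3, -2], [-5, -3]].

Y = [[3, -2], [-5, -3]]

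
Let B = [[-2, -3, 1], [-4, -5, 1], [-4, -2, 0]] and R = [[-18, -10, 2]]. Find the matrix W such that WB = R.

W = [[5, -3, 5]]

B is on the right of W, so right-multiply by B⁻¹: W = RB⁻¹.
B has determinant -4; B⁻¹ = [[-1/2, 1/2, -1/2], [1, -1, 1/2], [3, -2, 1/2]].
W = RB⁻¹ = [[-18, -10, 2]] · [[-1/2, 1/2, -1/2], [1, -1, 1/2], [3, -2, 1/2]] = [[5, -3, 5]].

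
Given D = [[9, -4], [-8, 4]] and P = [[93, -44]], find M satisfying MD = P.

M = [[5, -6]]

Since D sits to the right of M, M = PD⁻¹.
det D = 4, so D⁻¹ = [[1, 1], [2, 9/4]].
M = PD⁻¹ = [[93, -44]] · [[1, 1], [2, 9/4]] = [[5, -6]].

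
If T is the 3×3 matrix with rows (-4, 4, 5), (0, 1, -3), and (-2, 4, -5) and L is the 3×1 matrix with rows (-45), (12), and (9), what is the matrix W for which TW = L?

W = [[2], [-3], [-5]]

Since T multiplies W on the left, W = T⁻¹L.
T has determinant 6; T⁻¹ = [[7/6, 20/3, -17/6], [1, 5, -2], [1/3, 4/3, -2/3]].
W = T⁻¹L = [[7/6, 20/3, -17/6], [1, 5, -2], [1/3, 4/3, -2/3]] · [[-45], [12], [9]] = [[2], [-3], [-5]].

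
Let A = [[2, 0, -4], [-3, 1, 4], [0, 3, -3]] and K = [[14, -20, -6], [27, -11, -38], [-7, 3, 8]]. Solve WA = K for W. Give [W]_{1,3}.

Since A sits to the right of W, W = KA⁻¹.
A has determinant 6; A⁻¹ = [[-5/2, -2, 2/3], [-3/2, -1, 2/3], [-3/2, -1, 1/3]].
W = KA⁻¹ = [[14, -20, -6], [27, -11, -38], [-7, 3, 8]] · [[-5/2, -2, 2/3], [-3/2, -1, 2/3], [-3/2, -1, 1/3]] = [[4, -2, -6], [6, -5, -2], [1, 3, 0]].

-6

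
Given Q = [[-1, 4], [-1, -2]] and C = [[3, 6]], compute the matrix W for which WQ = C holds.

Q is on the right of W, so right-multiply by Q⁻¹: W = CQ⁻¹.
det Q = 6; the adjugate gives Q⁻¹ = [[-1/3, -2/3], [1/6, -1/6]].
W = CQ⁻¹ = [[3, 6]] · [[-1/3, -2/3], [1/6, -1/6]] = [[0, -3]].

W = [[0, -3]]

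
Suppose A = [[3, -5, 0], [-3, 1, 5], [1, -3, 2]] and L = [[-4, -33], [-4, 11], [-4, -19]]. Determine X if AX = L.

X = [[2, -6], [2, 3], [0, -2]]

Left-multiplying both sides by A⁻¹ gives X = A⁻¹L.
det A = -4; the adjugate gives A⁻¹ = [[-17/4, -5/2, 25/4], [-11/4, -3/2, 15/4], [-2, -1, 3]].
X = A⁻¹L = [[-17/4, -5/2, 25/4], [-11/4, -3/2, 15/4], [-2, -1, 3]] · [[-4, -33], [-4, 11], [-4, -19]] = [[2, -6], [2, 3], [0, -2]].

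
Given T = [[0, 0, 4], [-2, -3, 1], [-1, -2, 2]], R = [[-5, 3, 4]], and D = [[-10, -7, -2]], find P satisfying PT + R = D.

P = [[-4, 0, 5]]

PT = D − R = [[-5, -10, -6]].
Since T sits to the right of P, P = (D − R)T⁻¹.
det T = 4; the adjugate gives T⁻¹ = [[-1, -2, 3], [3/4, 1, -2], [1/4, 0, 0]].
P = (D − R)T⁻¹ = [[-4, 0, 5]].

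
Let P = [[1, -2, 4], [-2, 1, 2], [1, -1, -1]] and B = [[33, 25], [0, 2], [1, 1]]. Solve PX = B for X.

P is on the left of X, so left-multiply by P⁻¹: X = P⁻¹B.
det P = 5; the adjugate gives P⁻¹ = [[1/5, -6/5, -8/5], [0, -1, -2], [1/5, -1/5, -3/5]].
X = P⁻¹B = [[1/5, -6/5, -8/5], [0, -1, -2], [1/5, -1/5, -3/5]] · [[33, 25], [0, 2], [1, 1]] = [[5, 1], [-2, -4], [6, 4]].

X = [[5, 1], [-2, -4], [6, 4]]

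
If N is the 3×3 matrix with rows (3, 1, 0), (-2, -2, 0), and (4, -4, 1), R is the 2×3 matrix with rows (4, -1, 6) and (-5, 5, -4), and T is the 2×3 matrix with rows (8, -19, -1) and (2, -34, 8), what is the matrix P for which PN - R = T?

PN = T + R = [[12, -20, 5], [-3, -29, 4]].
N is on the right of P, so right-multiply by N⁻¹: P = (T + R)N⁻¹.
det N = -4; the adjugate gives N⁻¹ = [[1/2, 1/4, 0], [-1/2, -3/4, 0], [-4, -4, 1]].
P = (T + R)N⁻¹ = [[-4, -2, 5], [-3, 5, 4]].

P = [[-4, -2, 5], [-3, 5, 4]]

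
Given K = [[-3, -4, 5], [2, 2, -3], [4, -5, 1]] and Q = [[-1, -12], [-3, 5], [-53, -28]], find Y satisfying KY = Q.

K is on the left of Y, so left-multiply by K⁻¹: Y = K⁻¹Q.
K has determinant 5; K⁻¹ = [[-13/5, -21/5, 2/5], [-14/5, -23/5, 1/5], [-18/5, -31/5, 2/5]].
Y = K⁻¹Q = [[-13/5, -21/5, 2/5], [-14/5, -23/5, 1/5], [-18/5, -31/5, 2/5]] · [[-1, -12], [-3, 5], [-53, -28]] = [[-6, -1], [6, 5], [1, 1]].

Y = [[-6, -1], [6, 5], [1, 1]]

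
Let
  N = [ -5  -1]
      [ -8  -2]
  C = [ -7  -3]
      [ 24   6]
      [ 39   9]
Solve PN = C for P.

P = [[-5, 4], [0, -3], [-3, -3]]

Since N sits to the right of P, P = CN⁻¹.
det N = 2, so N⁻¹ = [[-1, 1/2], [4, -5/2]].
P = CN⁻¹ = [[-7, -3], [24, 6], [39, 9]] · [[-1, 1/2], [4, -5/2]] = [[-5, 4], [0, -3], [-3, -3]].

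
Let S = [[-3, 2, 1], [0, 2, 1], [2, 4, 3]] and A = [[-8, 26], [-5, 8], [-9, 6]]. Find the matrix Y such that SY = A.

Y = [[1, -6], [-2, 3], [-1, 2]]

S is on the left of Y, so left-multiply by S⁻¹: Y = S⁻¹A.
det S = -6; the adjugate gives S⁻¹ = [[-1/3, 1/3, 0], [-1/3, 11/6, -1/2], [2/3, -8/3, 1]].
Y = S⁻¹A = [[-1/3, 1/3, 0], [-1/3, 11/6, -1/2], [2/3, -8/3, 1]] · [[-8, 26], [-5, 8], [-9, 6]] = [[1, -6], [-2, 3], [-1, 2]].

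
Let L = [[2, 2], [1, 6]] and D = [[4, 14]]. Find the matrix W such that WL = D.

L is on the right of W, so right-multiply by L⁻¹: W = DL⁻¹.
L has determinant 10; L⁻¹ = [[3/5, -1/5], [-1/10, 1/5]].
W = DL⁻¹ = [[4, 14]] · [[3/5, -1/5], [-1/10, 1/5]] = [[1, 2]].

W = [[1, 2]]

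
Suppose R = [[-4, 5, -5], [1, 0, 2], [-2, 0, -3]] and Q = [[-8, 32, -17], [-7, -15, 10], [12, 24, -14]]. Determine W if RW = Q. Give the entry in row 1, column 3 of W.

Left-multiplying both sides by R⁻¹ gives W = R⁻¹Q.
det R = -5; the adjugate gives R⁻¹ = [[0, -3, -2], [1/5, -2/5, -3/5], [0, 2, 1]].
W = R⁻¹Q = [[0, -3, -2], [1/5, -2/5, -3/5], [0, 2, 1]] · [[-8, 32, -17], [-7, -15, 10], [12, 24, -14]] = [[-3, -3, -2], [-6, -2, 1], [-2, -6, 6]].

-2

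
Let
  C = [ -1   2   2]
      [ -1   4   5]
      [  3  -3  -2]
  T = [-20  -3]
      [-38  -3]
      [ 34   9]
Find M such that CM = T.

M = [[4, 3], [-6, 0], [-2, 0]]

Left-multiplying both sides by C⁻¹ gives M = C⁻¹T.
C has determinant 1; C⁻¹ = [[7, -2, 2], [13, -4, 3], [-9, 3, -2]].
M = C⁻¹T = [[7, -2, 2], [13, -4, 3], [-9, 3, -2]] · [[-20, -3], [-38, -3], [34, 9]] = [[4, 3], [-6, 0], [-2, 0]].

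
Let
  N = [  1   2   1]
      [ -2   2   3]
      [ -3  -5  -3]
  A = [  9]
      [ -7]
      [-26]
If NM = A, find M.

M = [[6], [1], [1]]

Left-multiplying both sides by N⁻¹ gives M = N⁻¹A.
det N = -5, so N⁻¹ = [[-9/5, -1/5, -4/5], [3, 0, 1], [-16/5, 1/5, -6/5]].
M = N⁻¹A = [[-9/5, -1/5, -4/5], [3, 0, 1], [-16/5, 1/5, -6/5]] · [[9], [-7], [-26]] = [[6], [1], [1]].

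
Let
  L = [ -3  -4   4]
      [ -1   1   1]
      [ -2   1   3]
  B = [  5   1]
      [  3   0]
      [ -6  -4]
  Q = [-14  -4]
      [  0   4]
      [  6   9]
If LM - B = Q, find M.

M = [[-5, -3], [2, 2], [-4, -1]]

LM = Q + B = [[-9, -3], [3, 4], [0, 5]].
L is on the left of M, so left-multiply by L⁻¹: M = L⁻¹(Q + B).
det L = -6; the adjugate gives L⁻¹ = [[-1/3, -8/3, 4/3], [-1/6, 1/6, 1/6], [-1/6, -11/6, 7/6]].
M = L⁻¹(Q + B) = [[-5, -3], [2, 2], [-4, -1]].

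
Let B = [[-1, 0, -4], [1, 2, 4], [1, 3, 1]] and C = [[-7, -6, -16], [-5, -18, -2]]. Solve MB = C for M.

M = [[6, 3, -4], [-1, 0, -6]]

Since B sits to the right of M, M = CB⁻¹.
B has determinant 6; B⁻¹ = [[-5/3, -2, 4/3], [1/2, 1/2, 0], [1/6, 1/2, -1/3]].
M = CB⁻¹ = [[-7, -6, -16], [-5, -18, -2]] · [[-5/3, -2, 4/3], [1/2, 1/2, 0], [1/6, 1/2, -1/3]] = [[6, 3, -4], [-1, 0, -6]].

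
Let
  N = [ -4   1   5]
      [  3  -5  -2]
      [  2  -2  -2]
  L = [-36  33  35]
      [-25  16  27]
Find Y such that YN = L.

Right-multiplying both sides by N⁻¹ gives Y = LN⁻¹.
det N = -2; the adjugate gives N⁻¹ = [[-3, 4, -23/2], [-1, 1, -7/2], [-2, 3, -17/2]].
Y = LN⁻¹ = [[-36, 33, 35], [-25, 16, 27]] · [[-3, 4, -23/2], [-1, 1, -7/2], [-2, 3, -17/2]] = [[5, -6, 1], [5, -3, 2]].

Y = [[5, -6, 1], [5, -3, 2]]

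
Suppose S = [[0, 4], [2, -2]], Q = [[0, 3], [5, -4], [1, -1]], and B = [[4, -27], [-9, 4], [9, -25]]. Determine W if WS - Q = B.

W = [[-5, 2], [-1, -2], [-4, 5]]

WS = B + Q = [[4, -24], [-4, 0], [10, -26]].
Right-multiplying both sides by S⁻¹ gives W = (B + Q)S⁻¹.
det S = -8; the adjugate gives S⁻¹ = [[1/4, 1/2], [1/4, 0]].
W = (B + Q)S⁻¹ = [[-5, 2], [-1, -2], [-4, 5]].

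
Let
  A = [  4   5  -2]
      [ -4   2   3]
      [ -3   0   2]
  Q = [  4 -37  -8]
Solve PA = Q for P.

P = [[-5, -6, 0]]

A is on the right of P, so right-multiply by A⁻¹: P = QA⁻¹.
det A = -1; the adjugate gives A⁻¹ = [[-4, 10, -19], [1, -2, 4], [-6, 15, -28]].
P = QA⁻¹ = [[4, -37, -8]] · [[-4, 10, -19], [1, -2, 4], [-6, 15, -28]] = [[-5, -6, 0]].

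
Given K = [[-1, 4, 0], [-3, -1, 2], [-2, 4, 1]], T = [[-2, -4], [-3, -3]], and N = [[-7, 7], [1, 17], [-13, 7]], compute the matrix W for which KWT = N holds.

Isolating W: multiply by K⁻¹ from the left and T⁻¹ from the right, so W = K⁻¹NT⁻¹.
K has determinant 5; K⁻¹ = [[-9/5, -4/5, 8/5], [-1/5, -1/5, 2/5], [-14/5, -4/5, 13/5]].
det T = -6, so T⁻¹ = [[1/2, -2/3], [-1/2, 1/3]].
K⁻¹N = [[-9, -15], [-4, -2], [-15, -15]].
W = (K⁻¹N)T⁻¹ = [[3, 1], [-1, 2], [0, 5]].

W = [[3, 1], [-1, 2], [0, 5]]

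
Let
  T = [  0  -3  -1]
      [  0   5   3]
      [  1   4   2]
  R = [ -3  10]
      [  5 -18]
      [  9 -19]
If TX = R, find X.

X = [[5, -5], [1, -3], [0, -1]]

Since T multiplies X on the left, X = T⁻¹R.
T has determinant -4; T⁻¹ = [[1/2, -1/2, 1], [-3/4, -1/4, 0], [5/4, 3/4, 0]].
X = T⁻¹R = [[1/2, -1/2, 1], [-3/4, -1/4, 0], [5/4, 3/4, 0]] · [[-3, 10], [5, -18], [9, -19]] = [[5, -5], [1, -3], [0, -1]].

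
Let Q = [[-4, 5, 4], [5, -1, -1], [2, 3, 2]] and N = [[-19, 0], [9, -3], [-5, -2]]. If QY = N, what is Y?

Left-multiplying both sides by Q⁻¹ gives Y = Q⁻¹N.
det Q = 4, so Q⁻¹ = [[1/4, 1/2, -1/4], [-3, -4, 4], [17/4, 11/2, -21/4]].
Y = Q⁻¹N = [[1/4, 1/2, -1/4], [-3, -4, 4], [17/4, 11/2, -21/4]] · [[-19, 0], [9, -3], [-5, -2]] = [[1, -1], [1, 4], [-5, -6]].

Y = [[1, -1], [1, 4], [-5, -6]]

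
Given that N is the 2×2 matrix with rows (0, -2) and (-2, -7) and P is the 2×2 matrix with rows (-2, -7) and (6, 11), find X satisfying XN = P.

X = [[0, 1], [5, -3]]

N is on the right of X, so right-multiply by N⁻¹: X = PN⁻¹.
N has determinant -4; N⁻¹ = [[7/4, -1/2], [-1/2, 0]].
X = PN⁻¹ = [[-2, -7], [6, 11]] · [[7/4, -1/2], [-1/2, 0]] = [[0, 1], [5, -3]].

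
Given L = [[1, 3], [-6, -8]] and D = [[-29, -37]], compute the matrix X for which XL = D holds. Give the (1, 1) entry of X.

1

Right-multiplying both sides by L⁻¹ gives X = DL⁻¹.
det L = 10, so L⁻¹ = [[-4/5, -3/10], [3/5, 1/10]].
X = DL⁻¹ = [[-29, -37]] · [[-4/5, -3/10], [3/5, 1/10]] = [[1, 5]].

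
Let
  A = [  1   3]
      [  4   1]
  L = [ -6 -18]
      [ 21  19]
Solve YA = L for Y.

Y = [[-6, 0], [5, 4]]

Since A sits to the right of Y, Y = LA⁻¹.
det A = -11, so A⁻¹ = [[-1/11, 3/11], [4/11, -1/11]].
Y = LA⁻¹ = [[-6, -18], [21, 19]] · [[-1/11, 3/11], [4/11, -1/11]] = [[-6, 0], [5, 4]].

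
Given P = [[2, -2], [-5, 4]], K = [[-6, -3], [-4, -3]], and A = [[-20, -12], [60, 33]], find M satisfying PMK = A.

M = [[4, -1], [3, -2]]

Left-multiply by P⁻¹ and right-multiply by K⁻¹: M = P⁻¹AK⁻¹.
det P = -2, so P⁻¹ = [[-2, -1], [-5/2, -1]].
det K = 6, so K⁻¹ = [[-1/2, 1/2], [2/3, -1]].
P⁻¹A = [[-20, -9], [-10, -3]].
M = (P⁻¹A)K⁻¹ = [[4, -1], [3, -2]].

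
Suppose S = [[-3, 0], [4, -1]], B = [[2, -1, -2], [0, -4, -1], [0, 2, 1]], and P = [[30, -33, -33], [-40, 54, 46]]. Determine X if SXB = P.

X = S⁻¹PB⁻¹ (apply S⁻¹ on the left and B⁻¹ on the right).
det S = 3; the adjugate gives S⁻¹ = [[-1/3, 0], [-4/3, -1]].
B has determinant -4; B⁻¹ = [[1/2, 3/4, 7/4], [0, -1/2, -1/2], [0, 1, 2]].
S⁻¹P = [[-10, 11, 11], [0, -10, -2]].
X = (S⁻¹P)B⁻¹ = [[-5, -2, -1], [0, 3, 1]].

X = [[-5, -2, -1], [0, 3, 1]]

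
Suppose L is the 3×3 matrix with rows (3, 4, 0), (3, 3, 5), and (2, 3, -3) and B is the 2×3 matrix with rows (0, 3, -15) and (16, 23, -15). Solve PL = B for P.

P = [[3, -3, 0], [2, 0, 5]]

L is on the right of P, so right-multiply by L⁻¹: P = BL⁻¹.
L has determinant 4; L⁻¹ = [[-6, 3, 5], [19/4, -9/4, -15/4], [3/4, -1/4, -3/4]].
P = BL⁻¹ = [[0, 3, -15], [16, 23, -15]] · [[-6, 3, 5], [19/4, -9/4, -15/4], [3/4, -1/4, -3/4]] = [[3, -3, 0], [2, 0, 5]].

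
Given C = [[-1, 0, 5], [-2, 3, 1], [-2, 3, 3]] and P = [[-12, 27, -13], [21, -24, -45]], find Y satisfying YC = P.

Since C sits to the right of Y, Y = PC⁻¹.
det C = -6, so C⁻¹ = [[-1, -5/2, 5/2], [-2/3, -7/6, 3/2], [0, -1/2, 1/2]].
Y = PC⁻¹ = [[-12, 27, -13], [21, -24, -45]] · [[-1, -5/2, 5/2], [-2/3, -7/6, 3/2], [0, -1/2, 1/2]] = [[-6, 5, 4], [-5, -2, -6]].

Y = [[-6, 5, 4], [-5, -2, -6]]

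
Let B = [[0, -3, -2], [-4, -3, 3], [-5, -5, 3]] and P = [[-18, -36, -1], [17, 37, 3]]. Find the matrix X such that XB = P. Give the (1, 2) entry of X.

Since B sits to the right of X, X = PB⁻¹.
det B = -1; the adjugate gives B⁻¹ = [[-6, -19, 15], [3, 10, -8], [-5, -15, 12]].
X = PB⁻¹ = [[-18, -36, -1], [17, 37, 3]] · [[-6, -19, 15], [3, 10, -8], [-5, -15, 12]] = [[5, -3, 6], [-6, 2, -5]].

-3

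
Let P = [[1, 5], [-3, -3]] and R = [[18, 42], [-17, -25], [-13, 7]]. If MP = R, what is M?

M = [[6, -4], [-2, 5], [5, 6]]

Since P sits to the right of M, M = RP⁻¹.
det P = 12, so P⁻¹ = [[-1/4, -5/12], [1/4, 1/12]].
M = RP⁻¹ = [[18, 42], [-17, -25], [-13, 7]] · [[-1/4, -5/12], [1/4, 1/12]] = [[6, -4], [-2, 5], [5, 6]].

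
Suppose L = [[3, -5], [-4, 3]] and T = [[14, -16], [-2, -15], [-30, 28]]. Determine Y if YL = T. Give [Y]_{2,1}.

Right-multiplying both sides by L⁻¹ gives Y = TL⁻¹.
det L = -11, so L⁻¹ = [[-3/11, -5/11], [-4/11, -3/11]].
Y = TL⁻¹ = [[14, -16], [-2, -15], [-30, 28]] · [[-3/11, -5/11], [-4/11, -3/11]] = [[2, -2], [6, 5], [-2, 6]].

6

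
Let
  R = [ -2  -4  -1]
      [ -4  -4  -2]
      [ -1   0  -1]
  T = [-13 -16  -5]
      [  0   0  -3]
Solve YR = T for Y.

R is on the right of Y, so right-multiply by R⁻¹: Y = TR⁻¹.
R has determinant 4; R⁻¹ = [[1, -1, 1], [-1/2, 1/4, 0], [-1, 1, -2]].
Y = TR⁻¹ = [[-13, -16, -5], [0, 0, -3]] · [[1, -1, 1], [-1/2, 1/4, 0], [-1, 1, -2]] = [[0, 4, -3], [3, -3, 6]].

Y = [[0, 4, -3], [3, -3, 6]]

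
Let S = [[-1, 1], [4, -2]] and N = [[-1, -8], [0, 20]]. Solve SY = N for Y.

Left-multiplying both sides by S⁻¹ gives Y = S⁻¹N.
S has determinant -2; S⁻¹ = [[1, 1/2], [2, 1/2]].
Y = S⁻¹N = [[1, 1/2], [2, 1/2]] · [[-1, -8], [0, 20]] = [[-1, 2], [-2, -6]].

Y = [[-1, 2], [-2, -6]]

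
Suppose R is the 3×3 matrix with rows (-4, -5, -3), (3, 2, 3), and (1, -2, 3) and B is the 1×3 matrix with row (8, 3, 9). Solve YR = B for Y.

Y = [[1, 4, 0]]

Since R sits to the right of Y, Y = BR⁻¹.
det R = 6, so R⁻¹ = [[2, 7/2, -3/2], [-1, -3/2, 1/2], [-4/3, -13/6, 7/6]].
Y = BR⁻¹ = [[8, 3, 9]] · [[2, 7/2, -3/2], [-1, -3/2, 1/2], [-4/3, -13/6, 7/6]] = [[1, 4, 0]].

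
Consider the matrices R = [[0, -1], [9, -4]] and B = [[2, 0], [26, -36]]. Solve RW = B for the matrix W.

W = [[2, -4], [-2, 0]]

Left-multiplying both sides by R⁻¹ gives W = R⁻¹B.
R has determinant 9; R⁻¹ = [[-4/9, 1/9], [-1, 0]].
W = R⁻¹B = [[-4/9, 1/9], [-1, 0]] · [[2, 0], [26, -36]] = [[2, -4], [-2, 0]].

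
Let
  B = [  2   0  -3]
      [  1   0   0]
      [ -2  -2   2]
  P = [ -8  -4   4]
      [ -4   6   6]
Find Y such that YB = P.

Since B sits to the right of Y, Y = PB⁻¹.
B has determinant 6; B⁻¹ = [[0, 1, 0], [-1/3, -1/3, -1/2], [-1/3, 2/3, 0]].
Y = PB⁻¹ = [[-8, -4, 4], [-4, 6, 6]] · [[0, 1, 0], [-1/3, -1/3, -1/2], [-1/3, 2/3, 0]] = [[0, -4, 2], [-4, -2, -3]].

Y = [[0, -4, 2], [-4, -2, -3]]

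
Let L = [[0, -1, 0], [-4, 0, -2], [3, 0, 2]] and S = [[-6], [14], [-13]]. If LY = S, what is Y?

Left-multiplying both sides by L⁻¹ gives Y = L⁻¹S.
L has determinant -2; L⁻¹ = [[0, -1, -1], [-1, 0, 0], [0, 3/2, 2]].
Y = L⁻¹S = [[0, -1, -1], [-1, 0, 0], [0, 3/2, 2]] · [[-6], [14], [-13]] = [[-1], [6], [-5]].

Y = [[-1], [6], [-5]]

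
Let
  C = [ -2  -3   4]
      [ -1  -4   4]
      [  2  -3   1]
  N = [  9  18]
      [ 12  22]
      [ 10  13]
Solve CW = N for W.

W = [[4, -2], [1, -6], [5, -1]]

Left-multiplying both sides by C⁻¹ gives W = C⁻¹N.
C has determinant 1; C⁻¹ = [[8, -9, 4], [9, -10, 4], [11, -12, 5]].
W = C⁻¹N = [[8, -9, 4], [9, -10, 4], [11, -12, 5]] · [[9, 18], [12, 22], [10, 13]] = [[4, -2], [1, -6], [5, -1]].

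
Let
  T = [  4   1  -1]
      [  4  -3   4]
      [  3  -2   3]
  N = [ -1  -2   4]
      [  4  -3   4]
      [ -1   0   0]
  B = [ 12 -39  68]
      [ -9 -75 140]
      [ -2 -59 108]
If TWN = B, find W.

W = [[4, 1, -1], [-2, 5, 3], [2, 4, 3]]

Isolating W: multiply by T⁻¹ from the left and N⁻¹ from the right, so W = T⁻¹BN⁻¹.
det T = -5; the adjugate gives T⁻¹ = [[1/5, 1/5, -1/5], [0, -3, 4], [-1/5, -11/5, 16/5]].
det N = -4; the adjugate gives N⁻¹ = [[0, 0, -1], [1, -1, -5], [3/4, -1/2, -11/4]].
T⁻¹B = [[1, -11, 20], [19, -11, 12], [11, -16, 24]].
W = (T⁻¹B)N⁻¹ = [[4, 1, -1], [-2, 5, 3], [2, 4, 3]].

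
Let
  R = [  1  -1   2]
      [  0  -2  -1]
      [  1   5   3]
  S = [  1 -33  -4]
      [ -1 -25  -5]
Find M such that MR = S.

M = [[6, 1, -5], [4, -2, -5]]

Since R sits to the right of M, M = SR⁻¹.
R has determinant 4; R⁻¹ = [[-1/4, 13/4, 5/4], [-1/4, 1/4, 1/4], [1/2, -3/2, -1/2]].
M = SR⁻¹ = [[1, -33, -4], [-1, -25, -5]] · [[-1/4, 13/4, 5/4], [-1/4, 1/4, 1/4], [1/2, -3/2, -1/2]] = [[6, 1, -5], [4, -2, -5]].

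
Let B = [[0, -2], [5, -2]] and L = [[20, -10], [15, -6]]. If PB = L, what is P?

P = [[1, 4], [0, 3]]

Right-multiplying both sides by B⁻¹ gives P = LB⁻¹.
det B = 10; the adjugate gives B⁻¹ = [[-1/5, 1/5], [-1/2, 0]].
P = LB⁻¹ = [[20, -10], [15, -6]] · [[-1/5, 1/5], [-1/2, 0]] = [[1, 4], [0, 3]].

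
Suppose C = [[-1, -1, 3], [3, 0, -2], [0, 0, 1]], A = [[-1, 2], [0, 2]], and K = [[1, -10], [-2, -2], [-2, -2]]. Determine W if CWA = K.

Isolating W: multiply by C⁻¹ from the left and A⁻¹ from the right, so W = C⁻¹KA⁻¹.
C has determinant 3; C⁻¹ = [[0, 1/3, 2/3], [-1, -1/3, 7/3], [0, 0, 1]].
det A = -2, so A⁻¹ = [[-1, 1], [0, 1/2]].
C⁻¹K = [[-2, -2], [-5, 6], [-2, -2]].
W = (C⁻¹K)A⁻¹ = [[2, -3], [5, -2], [2, -3]].

W = [[2, -3], [5, -2], [2, -3]]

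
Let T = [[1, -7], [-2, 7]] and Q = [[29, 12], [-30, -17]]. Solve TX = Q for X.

X = [[1, 5], [-4, -1]]

Since T multiplies X on the left, X = T⁻¹Q.
det T = -7, so T⁻¹ = [[-1, -1], [-2/7, -1/7]].
X = T⁻¹Q = [[-1, -1], [-2/7, -1/7]] · [[29, 12], [-30, -17]] = [[1, 5], [-4, -1]].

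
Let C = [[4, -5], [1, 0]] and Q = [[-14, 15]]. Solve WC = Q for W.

Right-multiplying both sides by C⁻¹ gives W = QC⁻¹.
det C = 5; the adjugate gives C⁻¹ = [[0, 1], [-1/5, 4/5]].
W = QC⁻¹ = [[-14, 15]] · [[0, 1], [-1/5, 4/5]] = [[-3, -2]].

W = [[-3, -2]]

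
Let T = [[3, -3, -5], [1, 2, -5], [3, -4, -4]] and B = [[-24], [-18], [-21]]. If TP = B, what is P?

T is on the left of P, so left-multiply by T⁻¹: P = T⁻¹B.
det T = -1, so T⁻¹ = [[28, -8, -25], [11, -3, -10], [10, -3, -9]].
P = T⁻¹B = [[28, -8, -25], [11, -3, -10], [10, -3, -9]] · [[-24], [-18], [-21]] = [[-3], [0], [3]].

P = [[-3], [0], [3]]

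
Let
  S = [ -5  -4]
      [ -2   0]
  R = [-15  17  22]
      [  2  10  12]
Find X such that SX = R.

Left-multiplying both sides by S⁻¹ gives X = S⁻¹R.
det S = -8, so S⁻¹ = [[0, -1/2], [-1/4, 5/8]].
X = S⁻¹R = [[0, -1/2], [-1/4, 5/8]] · [[-15, 17, 22], [2, 10, 12]] = [[-1, -5, -6], [5, 2, 2]].

X = [[-1, -5, -6], [5, 2, 2]]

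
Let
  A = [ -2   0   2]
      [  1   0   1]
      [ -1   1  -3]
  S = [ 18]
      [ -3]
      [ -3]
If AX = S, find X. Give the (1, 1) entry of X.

-6

Since A multiplies X on the left, X = A⁻¹S.
A has determinant 4; A⁻¹ = [[-1/4, 1/2, 0], [1/2, 2, 1], [1/4, 1/2, 0]].
X = A⁻¹S = [[-1/4, 1/2, 0], [1/2, 2, 1], [1/4, 1/2, 0]] · [[18], [-3], [-3]] = [[-6], [0], [3]].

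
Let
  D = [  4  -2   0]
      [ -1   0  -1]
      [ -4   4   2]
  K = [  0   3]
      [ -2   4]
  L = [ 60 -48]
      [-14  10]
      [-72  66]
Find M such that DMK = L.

M = D⁻¹LK⁻¹ (apply D⁻¹ on the left and K⁻¹ on the right).
det D = 4, so D⁻¹ = [[1, 1, 1/2], [3/2, 2, 1], [-1, -2, -1/2]].
K has determinant 6; K⁻¹ = [[2/3, -1/2], [1/3, 0]].
D⁻¹L = [[10, -5], [-10, 14], [4, -5]].
M = (D⁻¹L)K⁻¹ = [[5, -5], [-2, 5], [1, -2]].

M = [[5, -5], [-2, 5], [1, -2]]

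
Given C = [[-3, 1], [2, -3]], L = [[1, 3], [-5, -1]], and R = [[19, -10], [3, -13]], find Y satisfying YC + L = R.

Y = [[-4, 3], [0, 4]]

YC = R − L = [[18, -13], [8, -12]].
Right-multiplying both sides by C⁻¹ gives Y = (R − L)C⁻¹.
det C = 7, so C⁻¹ = [[-3/7, -1/7], [-2/7, -3/7]].
Y = (R − L)C⁻¹ = [[-4, 3], [0, 4]].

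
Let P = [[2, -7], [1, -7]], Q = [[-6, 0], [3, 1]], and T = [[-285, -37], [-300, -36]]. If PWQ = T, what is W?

W = [[-3, -1], [-5, 5]]

Left-multiply by P⁻¹ and right-multiply by Q⁻¹: W = P⁻¹TQ⁻¹.
det P = -7, so P⁻¹ = [[1, -1], [1/7, -2/7]].
det Q = -6, so Q⁻¹ = [[-1/6, 0], [1/2, 1]].
P⁻¹T = [[15, -1], [45, 5]].
W = (P⁻¹T)Q⁻¹ = [[-3, -1], [-5, 5]].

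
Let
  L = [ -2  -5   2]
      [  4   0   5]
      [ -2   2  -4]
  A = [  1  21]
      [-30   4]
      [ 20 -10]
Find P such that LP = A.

P = [[-5, -4], [1, -1], [-2, 4]]

Since L multiplies P on the left, P = L⁻¹A.
det L = 6, so L⁻¹ = [[-5/3, -8/3, -25/6], [1, 2, 3], [4/3, 7/3, 10/3]].
P = L⁻¹A = [[-5/3, -8/3, -25/6], [1, 2, 3], [4/3, 7/3, 10/3]] · [[1, 21], [-30, 4], [20, -10]] = [[-5, -4], [1, -1], [-2, 4]].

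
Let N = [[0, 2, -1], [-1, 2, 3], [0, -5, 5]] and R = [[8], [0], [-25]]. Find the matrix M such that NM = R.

M = [[0], [3], [-2]]

N is on the left of M, so left-multiply by N⁻¹: M = N⁻¹R.
det N = 5; the adjugate gives N⁻¹ = [[5, -1, 8/5], [1, 0, 1/5], [1, 0, 2/5]].
M = N⁻¹R = [[5, -1, 8/5], [1, 0, 1/5], [1, 0, 2/5]] · [[8], [0], [-25]] = [[0], [3], [-2]].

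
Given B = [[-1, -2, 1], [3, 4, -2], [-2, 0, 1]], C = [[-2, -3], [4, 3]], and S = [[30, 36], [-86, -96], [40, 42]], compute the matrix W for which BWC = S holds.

Isolating W: multiply by B⁻¹ from the left and C⁻¹ from the right, so W = B⁻¹SC⁻¹.
det B = 2; the adjugate gives B⁻¹ = [[2, 1, 0], [1/2, 1/2, 1/2], [4, 2, 1]].
det C = 6, so C⁻¹ = [[1/2, 1/2], [-2/3, -1/3]].
B⁻¹S = [[-26, -24], [-8, -9], [-12, -6]].
W = (B⁻¹S)C⁻¹ = [[3, -5], [2, -1], [-2, -4]].

W = [[3, -5], [2, -1], [-2, -4]]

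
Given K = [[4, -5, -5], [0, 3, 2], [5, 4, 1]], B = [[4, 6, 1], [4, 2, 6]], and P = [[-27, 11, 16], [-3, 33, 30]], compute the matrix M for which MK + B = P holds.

M = [[-4, -1, -3], [-3, 4, 1]]

MK = P − B = [[-31, 5, 15], [-7, 31, 24]].
Since K sits to the right of M, M = (P − B)K⁻¹.
det K = 5, so K⁻¹ = [[-1, -3, 1], [2, 29/5, -8/5], [-3, -41/5, 12/5]].
M = (P − B)K⁻¹ = [[-4, -1, -3], [-3, 4, 1]].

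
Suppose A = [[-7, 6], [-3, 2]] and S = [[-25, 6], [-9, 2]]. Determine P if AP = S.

P = [[1, 0], [-3, 1]]

Left-multiplying both sides by A⁻¹ gives P = A⁻¹S.
det A = 4, so A⁻¹ = [[1/2, -3/2], [3/4, -7/4]].
P = A⁻¹S = [[1/2, -3/2], [3/4, -7/4]] · [[-25, 6], [-9, 2]] = [[1, 0], [-3, 1]].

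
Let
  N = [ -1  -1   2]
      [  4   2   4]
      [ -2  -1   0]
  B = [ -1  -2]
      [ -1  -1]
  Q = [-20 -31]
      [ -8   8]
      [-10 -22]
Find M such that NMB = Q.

M = [[-5, 1], [-2, 0], [2, 5]]

M = N⁻¹QB⁻¹ (apply N⁻¹ on the left and B⁻¹ on the right).
det N = 4; the adjugate gives N⁻¹ = [[1, -1/2, -2], [-2, 1, 3], [0, 1/4, 1/2]].
det B = -1, so B⁻¹ = [[1, -2], [-1, 1]].
N⁻¹Q = [[4, 9], [2, 4], [-7, -9]].
M = (N⁻¹Q)B⁻¹ = [[-5, 1], [-2, 0], [2, 5]].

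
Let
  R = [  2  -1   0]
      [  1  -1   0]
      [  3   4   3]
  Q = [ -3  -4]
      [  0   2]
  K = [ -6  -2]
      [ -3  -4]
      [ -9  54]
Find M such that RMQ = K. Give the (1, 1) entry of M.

1

M = R⁻¹KQ⁻¹ (apply R⁻¹ on the left and Q⁻¹ on the right).
det R = -3; the adjugate gives R⁻¹ = [[1, -1, 0], [1, -2, 0], [-7/3, 11/3, 1/3]].
det Q = -6; the adjugate gives Q⁻¹ = [[-1/3, -2/3], [0, 1/2]].
R⁻¹K = [[-3, 2], [0, 6], [0, 8]].
M = (R⁻¹K)Q⁻¹ = [[1, 3], [0, 3], [0, 4]].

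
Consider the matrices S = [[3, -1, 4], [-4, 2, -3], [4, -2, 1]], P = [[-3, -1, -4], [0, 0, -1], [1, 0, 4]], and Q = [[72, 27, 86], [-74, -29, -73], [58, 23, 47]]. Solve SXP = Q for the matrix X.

X = S⁻¹QP⁻¹ (apply S⁻¹ on the left and P⁻¹ on the right).
S has determinant -4; S⁻¹ = [[1, 7/4, 5/4], [2, 13/4, 7/4], [0, -1/2, -1/2]].
det P = 1, so P⁻¹ = [[0, 4, 1], [-1, -8, -3], [0, -1, 0]].
S⁻¹Q = [[15, 5, 17], [5, 0, 17], [8, 3, 13]].
X = (S⁻¹Q)P⁻¹ = [[-5, 3, 0], [0, 3, 5], [-3, -5, -1]].

X = [[-5, 3, 0], [0, 3, 5], [-3, -5, -1]]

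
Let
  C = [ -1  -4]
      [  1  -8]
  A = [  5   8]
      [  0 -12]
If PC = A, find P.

Since C sits to the right of P, P = AC⁻¹.
det C = 12; the adjugate gives C⁻¹ = [[-2/3, 1/3], [-1/12, -1/12]].
P = AC⁻¹ = [[5, 8], [0, -12]] · [[-2/3, 1/3], [-1/12, -1/12]] = [[-4, 1], [1, 1]].

P = [[-4, 1], [1, 1]]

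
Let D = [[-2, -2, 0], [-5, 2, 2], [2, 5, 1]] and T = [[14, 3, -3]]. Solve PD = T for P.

D is on the right of P, so right-multiply by D⁻¹: P = TD⁻¹.
D has determinant -2; D⁻¹ = [[4, -1, 2], [-9/2, 1, -2], [29/2, -3, 7]].
P = TD⁻¹ = [[14, 3, -3]] · [[4, -1, 2], [-9/2, 1, -2], [29/2, -3, 7]] = [[-1, -2, 1]].

P = [[-1, -2, 1]]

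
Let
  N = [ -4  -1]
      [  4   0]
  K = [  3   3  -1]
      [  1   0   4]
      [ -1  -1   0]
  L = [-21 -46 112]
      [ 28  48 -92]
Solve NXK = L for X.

X = [[3, -5, -3], [0, -5, 2]]

Isolating X: multiply by N⁻¹ from the left and K⁻¹ from the right, so X = N⁻¹LK⁻¹.
N has determinant 4; N⁻¹ = [[0, 1/4], [-1, -1]].
K has determinant 1; K⁻¹ = [[4, 1, 12], [-4, -1, -13], [-1, 0, -3]].
N⁻¹L = [[7, 12, -23], [-7, -2, -20]].
X = (N⁻¹L)K⁻¹ = [[3, -5, -3], [0, -5, 2]].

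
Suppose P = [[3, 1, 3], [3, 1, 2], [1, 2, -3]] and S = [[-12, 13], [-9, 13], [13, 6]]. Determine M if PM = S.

P is on the left of M, so left-multiply by P⁻¹: M = P⁻¹S.
det P = 5, so P⁻¹ = [[-7/5, 9/5, -1/5], [11/5, -12/5, 3/5], [1, -1, 0]].
M = P⁻¹S = [[-7/5, 9/5, -1/5], [11/5, -12/5, 3/5], [1, -1, 0]] · [[-12, 13], [-9, 13], [13, 6]] = [[-2, 4], [3, 1], [-3, 0]].

M = [[-2, 4], [3, 1], [-3, 0]]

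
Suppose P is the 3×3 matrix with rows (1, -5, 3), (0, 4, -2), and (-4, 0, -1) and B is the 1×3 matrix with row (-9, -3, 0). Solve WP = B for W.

P is on the right of W, so right-multiply by P⁻¹: W = BP⁻¹.
P has determinant 4; P⁻¹ = [[-1, -5/4, -1/2], [2, 11/4, 1/2], [4, 5, 1]].
W = BP⁻¹ = [[-9, -3, 0]] · [[-1, -5/4, -1/2], [2, 11/4, 1/2], [4, 5, 1]] = [[3, 3, 3]].

W = [[3, 3, 3]]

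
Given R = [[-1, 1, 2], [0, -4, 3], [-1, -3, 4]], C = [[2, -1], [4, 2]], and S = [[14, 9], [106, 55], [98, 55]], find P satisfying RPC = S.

Left-multiply by R⁻¹ and right-multiply by C⁻¹: P = R⁻¹SC⁻¹.
det R = -4; the adjugate gives R⁻¹ = [[7/4, 5/2, -11/4], [3/4, 1/2, -3/4], [1, 1, -1]].
det C = 8; the adjugate gives C⁻¹ = [[1/4, 1/8], [-1/2, 1/4]].
R⁻¹S = [[20, 2], [-10, -7], [22, 9]].
P = (R⁻¹S)C⁻¹ = [[4, 3], [1, -3], [1, 5]].

P = [[4, 3], [1, -3], [1, 5]]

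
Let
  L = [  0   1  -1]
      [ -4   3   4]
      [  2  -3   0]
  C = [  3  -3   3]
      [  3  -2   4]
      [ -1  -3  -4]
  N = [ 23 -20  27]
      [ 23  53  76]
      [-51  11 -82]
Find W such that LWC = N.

W = [[-5, 4, 3], [0, 4, -1], [-1, -3, -2]]

Isolating W: multiply by L⁻¹ from the left and C⁻¹ from the right, so W = L⁻¹NC⁻¹.
det L = 2; the adjugate gives L⁻¹ = [[6, 3/2, 7/2], [4, 1, 2], [3, 1, 2]].
C has determinant 3; C⁻¹ = [[20/3, -7, -2], [8/3, -3, -1], [-11/3, 4, 1]].
L⁻¹N = [[-6, -2, -11], [13, -5, 20], [-10, 15, -7]].
W = (L⁻¹N)C⁻¹ = [[-5, 4, 3], [0, 4, -1], [-1, -3, -2]].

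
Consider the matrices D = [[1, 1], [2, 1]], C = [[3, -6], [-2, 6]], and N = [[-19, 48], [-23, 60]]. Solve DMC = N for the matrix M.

Isolating M: multiply by D⁻¹ from the left and C⁻¹ from the right, so M = D⁻¹NC⁻¹.
D has determinant -1; D⁻¹ = [[-1, 1], [2, -1]].
det C = 6, so C⁻¹ = [[1, 1], [1/3, 1/2]].
D⁻¹N = [[-4, 12], [-15, 36]].
M = (D⁻¹N)C⁻¹ = [[0, 2], [-3, 3]].

M = [[0, 2], [-3, 3]]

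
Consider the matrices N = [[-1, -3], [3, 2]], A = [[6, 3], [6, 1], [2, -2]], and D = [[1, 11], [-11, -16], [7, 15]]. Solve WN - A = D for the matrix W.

WN = D + A = [[7, 14], [-5, -15], [9, 13]].
N is on the right of W, so right-multiply by N⁻¹: W = (D + A)N⁻¹.
det N = 7, so N⁻¹ = [[2/7, 3/7], [-3/7, -1/7]].
W = (D + A)N⁻¹ = [[-4, 1], [5, 0], [-3, 2]].

W = [[-4, 1], [5, 0], [-3, 2]]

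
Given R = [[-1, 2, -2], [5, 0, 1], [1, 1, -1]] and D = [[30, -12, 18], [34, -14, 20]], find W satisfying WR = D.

W = [[-4, 6, -4], [-6, 6, -2]]

Right-multiplying both sides by R⁻¹ gives W = DR⁻¹.
R has determinant 3; R⁻¹ = [[-1/3, 0, 2/3], [2, 1, -3], [5/3, 1, -10/3]].
W = DR⁻¹ = [[30, -12, 18], [34, -14, 20]] · [[-1/3, 0, 2/3], [2, 1, -3], [5/3, 1, -10/3]] = [[-4, 6, -4], [-6, 6, -2]].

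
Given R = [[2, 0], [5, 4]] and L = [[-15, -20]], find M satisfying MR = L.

M = [[5, -5]]

R is on the right of M, so right-multiply by R⁻¹: M = LR⁻¹.
det R = 8, so R⁻¹ = [[1/2, 0], [-5/8, 1/4]].
M = LR⁻¹ = [[-15, -20]] · [[1/2, 0], [-5/8, 1/4]] = [[5, -5]].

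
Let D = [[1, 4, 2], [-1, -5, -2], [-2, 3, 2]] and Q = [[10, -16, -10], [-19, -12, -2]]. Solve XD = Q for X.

D is on the right of X, so right-multiply by D⁻¹: X = QD⁻¹.
D has determinant -6; D⁻¹ = [[2/3, 1/3, -1/3], [-1, -1, 0], [13/6, 11/6, 1/6]].
X = QD⁻¹ = [[10, -16, -10], [-19, -12, -2]] · [[2/3, 1/3, -1/3], [-1, -1, 0], [13/6, 11/6, 1/6]] = [[1, 1, -5], [-5, 2, 6]].

X = [[1, 1, -5], [-5, 2, 6]]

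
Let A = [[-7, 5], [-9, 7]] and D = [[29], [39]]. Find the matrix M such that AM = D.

M = [[-2], [3]]

Left-multiplying both sides by A⁻¹ gives M = A⁻¹D.
det A = -4, so A⁻¹ = [[-7/4, 5/4], [-9/4, 7/4]].
M = A⁻¹D = [[-7/4, 5/4], [-9/4, 7/4]] · [[29], [39]] = [[-2], [3]].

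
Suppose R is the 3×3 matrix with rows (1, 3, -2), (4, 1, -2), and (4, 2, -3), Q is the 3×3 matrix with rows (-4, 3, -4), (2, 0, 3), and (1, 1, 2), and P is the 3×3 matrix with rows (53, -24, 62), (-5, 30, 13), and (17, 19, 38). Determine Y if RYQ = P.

Y = [[4, 5, -2], [-5, -3, 3], [0, -2, -1]]

Isolating Y: multiply by R⁻¹ from the left and Q⁻¹ from the right, so Y = R⁻¹PQ⁻¹.
det R = 5, so R⁻¹ = [[1/5, 1, -4/5], [4/5, 1, -6/5], [4/5, 2, -11/5]].
Q has determinant 1; Q⁻¹ = [[-3, -10, 9], [-1, -4, 4], [2, 7, -6]].
R⁻¹P = [[-8, 10, -5], [17, -12, 17], [-5, -1, -8]].
Y = (R⁻¹P)Q⁻¹ = [[4, 5, -2], [-5, -3, 3], [0, -2, -1]].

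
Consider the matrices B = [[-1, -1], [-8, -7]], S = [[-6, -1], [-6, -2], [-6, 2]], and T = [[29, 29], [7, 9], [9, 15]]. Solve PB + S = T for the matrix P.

PB = T − S = [[35, 30], [13, 11], [15, 13]].
B is on the right of P, so right-multiply by B⁻¹: P = (T − S)B⁻¹.
det B = -1; the adjugate gives B⁻¹ = [[7, -1], [-8, 1]].
P = (T − S)B⁻¹ = [[5, -5], [3, -2], [1, -2]].

P = [[5, -5], [3, -2], [1, -2]]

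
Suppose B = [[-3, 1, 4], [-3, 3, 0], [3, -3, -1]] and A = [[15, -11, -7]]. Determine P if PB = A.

P = [[-2, -4, -1]]

Since B sits to the right of P, P = AB⁻¹.
B has determinant 6; B⁻¹ = [[-1/2, -11/6, -2], [-1/2, -3/2, -2], [0, -1, -1]].
P = AB⁻¹ = [[15, -11, -7]] · [[-1/2, -11/6, -2], [-1/2, -3/2, -2], [0, -1, -1]] = [[-2, -4, -1]].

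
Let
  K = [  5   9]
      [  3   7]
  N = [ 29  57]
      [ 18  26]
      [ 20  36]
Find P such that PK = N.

P = [[4, 3], [6, -4], [4, 0]]

Right-multiplying both sides by K⁻¹ gives P = NK⁻¹.
det K = 8, so K⁻¹ = [[7/8, -9/8], [-3/8, 5/8]].
P = NK⁻¹ = [[29, 57], [18, 26], [20, 36]] · [[7/8, -9/8], [-3/8, 5/8]] = [[4, 3], [6, -4], [4, 0]].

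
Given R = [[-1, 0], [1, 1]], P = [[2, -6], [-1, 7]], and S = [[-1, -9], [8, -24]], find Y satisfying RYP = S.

Left-multiply by R⁻¹ and right-multiply by P⁻¹: Y = R⁻¹SP⁻¹.
det R = -1, so R⁻¹ = [[-1, 0], [1, 1]].
det P = 8, so P⁻¹ = [[7/8, 3/4], [1/8, 1/4]].
R⁻¹S = [[1, 9], [7, -33]].
Y = (R⁻¹S)P⁻¹ = [[2, 3], [2, -3]].

Y = [[2, 3], [2, -3]]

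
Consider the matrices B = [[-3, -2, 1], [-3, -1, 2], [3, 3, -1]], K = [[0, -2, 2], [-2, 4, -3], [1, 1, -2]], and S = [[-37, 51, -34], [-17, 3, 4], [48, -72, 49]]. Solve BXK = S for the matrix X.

Isolating X: multiply by B⁻¹ from the left and K⁻¹ from the right, so X = B⁻¹SK⁻¹.
det B = 3; the adjugate gives B⁻¹ = [[-5/3, 1/3, -1], [1, 0, 1], [-2, 1, -1]].
K has determinant 2; K⁻¹ = [[-5/2, -1, -1], [-7/2, -1, -2], [-3, -1, -2]].
B⁻¹S = [[8, -12, 9], [11, -21, 15], [9, -27, 23]].
X = (B⁻¹S)K⁻¹ = [[-5, -5, -2], [1, -5, 1], [3, -5, -1]].

X = [[-5, -5, -2], [1, -5, 1], [3, -5, -1]]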